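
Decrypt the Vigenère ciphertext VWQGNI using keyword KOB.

LIPWZH

Repeat the key across the ciphertext: KOBKOB
V(21)−K(10): 11 → L
W(22)−O(14): 8 → I
Q(16)−B(1): 15 → P
G(6)−K(10): -4≡22 → W
N(13)−O(14): -1≡25 → Z
I(8)−B(1): 7 → H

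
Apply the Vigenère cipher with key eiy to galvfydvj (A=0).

kijznwhdh

Repeat the key across the message: eiyeiyeiy
g(6)+e(4): 10 → k
a(0)+i(8): 8 → i
l(11)+y(24): 35≡9 → j
v(21)+e(4): 25 → z
f(5)+i(8): 13 → n
y(24)+y(24): 48≡22 → w
d(3)+e(4): 7 → h
v(21)+i(8): 29≡3 → d
j(9)+y(24): 33≡7 → h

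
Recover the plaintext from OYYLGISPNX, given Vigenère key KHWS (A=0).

Repeat the key across the ciphertext: KHWSKHWSKH
O(14)−K(10): 4 → E
Y(24)−H(7): 17 → R
Y(24)−W(22): 2 → C
L(11)−S(18): -7≡19 → T
G(6)−K(10): -4≡22 → W
I(8)−H(7): 1 → B
S(18)−W(22): -4≡22 → W
P(15)−S(18): -3≡23 → X
N(13)−K(10): 3 → D
X(23)−H(7): 16 → Q

ERCTWBWXDQ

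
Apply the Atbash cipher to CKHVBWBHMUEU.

XPSEYDYSNFVF

C(2) → X(23)
K(10) → P(15)
H(7) → S(18)
V(21) → E(4)
B(1) → Y(24)
W(22) → D(3)
B(1) → Y(24)
H(7) → S(18)
M(12) → N(13)
U(20) → F(5)
E(4) → V(21)
U(20) → F(5)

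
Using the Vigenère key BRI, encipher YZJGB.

ZQRHS

Repeat the key across the message: BRIBR
Y(24)+B(1): 25 → Z
Z(25)+R(17): 42≡16 → Q
J(9)+I(8): 17 → R
G(6)+B(1): 7 → H
B(1)+R(17): 18 → S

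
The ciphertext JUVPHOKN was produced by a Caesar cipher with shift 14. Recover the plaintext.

J(9): 9−14=-5≡21 → V
U(20): 20−14=6 → G
V(21): 21−14=7 → H
P(15): 15−14=1 → B
H(7): 7−14=-7≡19 → T
O(14): 14−14=0 → A
K(10): 10−14=-4≡22 → W
N(13): 13−14=-1≡25 → Z

VGHBTAWZ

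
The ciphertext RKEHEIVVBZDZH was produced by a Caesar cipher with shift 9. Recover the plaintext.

R(17): 17−9=8 → I
K(10): 10−9=1 → B
E(4): 4−9=-5≡21 → V
H(7): 7−9=-2≡24 → Y
E(4): 4−9=-5≡21 → V
I(8): 8−9=-1≡25 → Z
V(21): 21−9=12 → M
V(21): 21−9=12 → M
B(1): 1−9=-8≡18 → S
Z(25): 25−9=16 → Q
D(3): 3−9=-6≡20 → U
Z(25): 25−9=16 → Q
H(7): 7−9=-2≡24 → Y

IBVYVZMMSQUQY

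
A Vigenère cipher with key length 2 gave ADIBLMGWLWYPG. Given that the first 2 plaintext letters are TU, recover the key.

HJ

Subtract each crib letter from the matching ciphertext letter (mod 26):
A(0)−T(19)=-19≡7 → H
D(3)−U(20)=-17≡9 → J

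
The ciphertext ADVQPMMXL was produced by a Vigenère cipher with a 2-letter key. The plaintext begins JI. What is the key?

RV

Subtract each crib letter from the matching ciphertext letter (mod 26):
A(0)−J(9)=-9≡17 → R
D(3)−I(8)=-5≡21 → V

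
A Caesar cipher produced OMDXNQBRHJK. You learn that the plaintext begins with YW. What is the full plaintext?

YWNHXALBRTU

From the crib: O(14)−Y(24)=-10≡16, so the shift is 16.
Subtract 16 from each ciphertext letter:
O(14): 14−16=-2≡24 → Y
M(12): 12−16=-4≡22 → W
D(3): 3−16=-13≡13 → N
X(23): 23−16=7 → H
N(13): 13−16=-3≡23 → X
Q(16): 16−16=0 → A
B(1): 1−16=-15≡11 → L
R(17): 17−16=1 → B
H(7): 7−16=-9≡17 → R
J(9): 9−16=-7≡19 → T
K(10): 10−16=-6≡20 → U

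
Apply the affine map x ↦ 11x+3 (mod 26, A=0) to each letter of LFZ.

L(11): 11·11+3=124≡20 → U
F(5): 11·5+3=58≡6 → G
Z(25): 11·25+3=278≡18 → S

UGS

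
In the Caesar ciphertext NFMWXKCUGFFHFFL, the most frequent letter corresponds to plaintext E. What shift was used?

The most frequent ciphertext letter is F (appears 5 times).
F is position 5; E is position 4.
Shift = 1.

1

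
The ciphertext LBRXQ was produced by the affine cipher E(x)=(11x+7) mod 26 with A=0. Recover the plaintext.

YQISP

The inverse of 11 mod 26 is 19, since 11·19=209≡1. Apply D(y)=19·(y−7) mod 26:
L(11): 19·(11−7)=76≡24 → Y
B(1): 19·(1−7)=-114≡16 → Q
R(17): 19·(17−7)=190≡8 → I
X(23): 19·(23−7)=304≡18 → S
Q(16): 19·(16−7)=171≡15 → P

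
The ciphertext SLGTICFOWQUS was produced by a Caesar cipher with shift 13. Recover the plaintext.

FYTGVPSBJDHF

S(18): 18−13=5 → F
L(11): 11−13=-2≡24 → Y
G(6): 6−13=-7≡19 → T
T(19): 19−13=6 → G
I(8): 8−13=-5≡21 → V
C(2): 2−13=-11≡15 → P
F(5): 5−13=-8≡18 → S
O(14): 14−13=1 → B
W(22): 22−13=9 → J
Q(16): 16−13=3 → D
U(20): 20−13=7 → H
S(18): 18−13=5 → F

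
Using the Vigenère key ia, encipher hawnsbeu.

paenabmu

Repeat the key across the message: iaiaiaia
h(7)+i(8): 15 → p
a(0)+a(0): 0 → a
w(22)+i(8): 30≡4 → e
n(13)+a(0): 13 → n
s(18)+i(8): 26≡0 → a
b(1)+a(0): 1 → b
e(4)+i(8): 12 → m
u(20)+a(0): 20 → u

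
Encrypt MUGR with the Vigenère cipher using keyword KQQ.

WKWB

Repeat the key across the message: KQQK
M(12)+K(10): 22 → W
U(20)+Q(16): 36≡10 → K
G(6)+Q(16): 22 → W
R(17)+K(10): 27≡1 → B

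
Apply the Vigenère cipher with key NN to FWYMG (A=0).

SJLZT

Repeat the key across the message: NNNNN
F(5)+N(13): 18 → S
W(22)+N(13): 35≡9 → J
Y(24)+N(13): 37≡11 → L
M(12)+N(13): 25 → Z
G(6)+N(13): 19 → T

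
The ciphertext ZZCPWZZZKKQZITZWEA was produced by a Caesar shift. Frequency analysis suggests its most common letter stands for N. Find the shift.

12

The most frequent ciphertext letter is Z (appears 7 times).
Z is position 25; N is position 13.
Shift = 12.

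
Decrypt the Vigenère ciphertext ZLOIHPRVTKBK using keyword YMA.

Repeat the key across the ciphertext: YMAYMAYMAYMA
Z(25)−Y(24): 1 → B
L(11)−M(12): -1≡25 → Z
O(14)−A(0): 14 → O
I(8)−Y(24): -16≡10 → K
H(7)−M(12): -5≡21 → V
P(15)−A(0): 15 → P
R(17)−Y(24): -7≡19 → T
V(21)−M(12): 9 → J
T(19)−A(0): 19 → T
K(10)−Y(24): -14≡12 → M
B(1)−M(12): -11≡15 → P
K(10)−A(0): 10 → K

BZOKVPTJTMPK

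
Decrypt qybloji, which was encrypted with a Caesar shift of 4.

muxhkfe

q(16): 16−4=12 → m
y(24): 24−4=20 → u
b(1): 1−4=-3≡23 → x
l(11): 11−4=7 → h
o(14): 14−4=10 → k
j(9): 9−4=5 → f
i(8): 8−4=4 → e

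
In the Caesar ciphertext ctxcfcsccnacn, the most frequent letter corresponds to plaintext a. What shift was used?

The most frequent ciphertext letter is c (appears 6 times).
c is position 2; a is position 0.
Shift = 2.

2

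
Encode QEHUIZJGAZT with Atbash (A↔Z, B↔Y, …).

Q(16) → J(9)
E(4) → V(21)
H(7) → S(18)
U(20) → F(5)
I(8) → R(17)
Z(25) → A(0)
J(9) → Q(16)
G(6) → T(19)
A(0) → Z(25)
Z(25) → A(0)
T(19) → G(6)

JVSFRAQTZAG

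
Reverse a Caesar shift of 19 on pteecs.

p(15): 15−19=-4≡22 → w
t(19): 19−19=0 → a
e(4): 4−19=-15≡11 → l
e(4): 4−19=-15≡11 → l
c(2): 2−19=-17≡9 → j
s(18): 18−19=-1≡25 → z

walljz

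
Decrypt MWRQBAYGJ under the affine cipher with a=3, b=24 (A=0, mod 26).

The inverse of 3 mod 26 is 9, since 3·9=27≡1. Apply D(y)=9·(y−24) mod 26:
M(12): 9·(12−24)=-108≡22 → W
W(22): 9·(22−24)=-18≡8 → I
R(17): 9·(17−24)=-63≡15 → P
Q(16): 9·(16−24)=-72≡6 → G
B(1): 9·(1−24)=-207≡1 → B
A(0): 9·(0−24)=-216≡18 → S
Y(24): 9·(24−24)=0 → A
G(6): 9·(6−24)=-162≡20 → U
J(9): 9·(9−24)=-135≡21 → V

WIPGBSAUV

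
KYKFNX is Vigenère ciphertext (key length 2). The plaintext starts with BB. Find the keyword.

Subtract each crib letter from the matching ciphertext letter (mod 26):
K(10)−B(1)=9 → J
Y(24)−B(1)=23 → X

JX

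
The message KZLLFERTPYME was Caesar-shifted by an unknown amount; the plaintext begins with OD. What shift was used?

From the crib: K(10)−O(14)=-4≡22, so the shift is 22.

22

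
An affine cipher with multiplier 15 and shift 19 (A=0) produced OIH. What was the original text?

RBU

The inverse of 15 mod 26 is 7, since 15·7=105≡1. Apply D(y)=7·(y−19) mod 26:
O(14): 7·(14−19)=-35≡17 → R
I(8): 7·(8−19)=-77≡1 → B
H(7): 7·(7−19)=-84≡20 → U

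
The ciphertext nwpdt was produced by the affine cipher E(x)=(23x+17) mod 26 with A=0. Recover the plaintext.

The inverse of 23 mod 26 is 17, since 23·17=391≡1. Apply D(y)=17·(y−17) mod 26:
n(13): 17·(13−17)=-68≡10 → k
w(22): 17·(22−17)=85≡7 → h
p(15): 17·(15−17)=-34≡18 → s
d(3): 17·(3−17)=-238≡22 → w
t(19): 17·(19−17)=34≡8 → i

khswi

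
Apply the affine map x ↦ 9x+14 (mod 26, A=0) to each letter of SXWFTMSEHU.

UNEHDSUYZM

S(18): 9·18+14=176≡20 → U
X(23): 9·23+14=221≡13 → N
W(22): 9·22+14=212≡4 → E
F(5): 9·5+14=59≡7 → H
T(19): 9·19+14=185≡3 → D
M(12): 9·12+14=122≡18 → S
S(18): 9·18+14=176≡20 → U
E(4): 9·4+14=50≡24 → Y
H(7): 9·7+14=77≡25 → Z
U(20): 9·20+14=194≡12 → M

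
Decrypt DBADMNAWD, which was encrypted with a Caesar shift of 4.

ZXWZIJWSZ

D(3): 3−4=-1≡25 → Z
B(1): 1−4=-3≡23 → X
A(0): 0−4=-4≡22 → W
D(3): 3−4=-1≡25 → Z
M(12): 12−4=8 → I
N(13): 13−4=9 → J
A(0): 0−4=-4≡22 → W
W(22): 22−4=18 → S
D(3): 3−4=-1≡25 → Z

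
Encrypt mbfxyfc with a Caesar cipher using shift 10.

m(12): 12+10=22 → w
b(1): 1+10=11 → l
f(5): 5+10=15 → p
x(23): 23+10=33≡7 → h
y(24): 24+10=34≡8 → i
f(5): 5+10=15 → p
c(2): 2+10=12 → m

wlphipm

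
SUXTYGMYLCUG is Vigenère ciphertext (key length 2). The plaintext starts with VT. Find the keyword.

XB

Subtract each crib letter from the matching ciphertext letter (mod 26):
S(18)−V(21)=-3≡23 → X
U(20)−T(19)=1 → B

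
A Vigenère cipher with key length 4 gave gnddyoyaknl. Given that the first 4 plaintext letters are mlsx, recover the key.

uclg

Subtract each crib letter from the matching ciphertext letter (mod 26):
g(6)−m(12)=-6≡20 → u
n(13)−l(11)=2 → c
d(3)−s(18)=-15≡11 → l
d(3)−x(23)=-20≡6 → g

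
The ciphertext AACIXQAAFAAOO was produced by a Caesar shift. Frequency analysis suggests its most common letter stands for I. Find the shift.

18

The most frequent ciphertext letter is A (appears 6 times).
A is position 0; I is position 8.
Shift = -8≡18.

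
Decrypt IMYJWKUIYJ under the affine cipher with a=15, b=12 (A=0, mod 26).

YAGFSMEYGF

The inverse of 15 mod 26 is 7, since 15·7=105≡1. Apply D(y)=7·(y−12) mod 26:
I(8): 7·(8−12)=-28≡24 → Y
M(12): 7·(12−12)=0 → A
Y(24): 7·(24−12)=84≡6 → G
J(9): 7·(9−12)=-21≡5 → F
W(22): 7·(22−12)=70≡18 → S
K(10): 7·(10−12)=-14≡12 → M
U(20): 7·(20−12)=56≡4 → E
I(8): 7·(8−12)=-28≡24 → Y
Y(24): 7·(24−12)=84≡6 → G
J(9): 7·(9−12)=-21≡5 → F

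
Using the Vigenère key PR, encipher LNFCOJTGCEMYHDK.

AEUTDAIXRVBPWUZ

Repeat the key across the message: PRPRPRPRPRPRPRP
L(11)+P(15): 26≡0 → A
N(13)+R(17): 30≡4 → E
F(5)+P(15): 20 → U
C(2)+R(17): 19 → T
O(14)+P(15): 29≡3 → D
J(9)+R(17): 26≡0 → A
T(19)+P(15): 34≡8 → I
G(6)+R(17): 23 → X
C(2)+P(15): 17 → R
E(4)+R(17): 21 → V
M(12)+P(15): 27≡1 → B
Y(24)+R(17): 41≡15 → P
H(7)+P(15): 22 → W
D(3)+R(17): 20 → U
K(10)+P(15): 25 → Z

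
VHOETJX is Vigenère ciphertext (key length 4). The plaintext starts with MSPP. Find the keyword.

Subtract each crib letter from the matching ciphertext letter (mod 26):
V(21)−M(12)=9 → J
H(7)−S(18)=-11≡15 → P
O(14)−P(15)=-1≡25 → Z
E(4)−P(15)=-11≡15 → P

JPZP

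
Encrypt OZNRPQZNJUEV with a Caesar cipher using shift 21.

JUIMKLUIEPZQ

O(14): 14+21=35≡9 → J
Z(25): 25+21=46≡20 → U
N(13): 13+21=34≡8 → I
R(17): 17+21=38≡12 → M
P(15): 15+21=36≡10 → K
Q(16): 16+21=37≡11 → L
Z(25): 25+21=46≡20 → U
N(13): 13+21=34≡8 → I
J(9): 9+21=30≡4 → E
U(20): 20+21=41≡15 → P
E(4): 4+21=25 → Z
V(21): 21+21=42≡16 → Q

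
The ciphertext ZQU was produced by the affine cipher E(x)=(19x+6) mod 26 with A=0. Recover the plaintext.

BGY

The inverse of 19 mod 26 is 11, since 19·11=209≡1. Apply D(y)=11·(y−6) mod 26:
Z(25): 11·(25−6)=209≡1 → B
Q(16): 11·(16−6)=110≡6 → G
U(20): 11·(20−6)=154≡24 → Y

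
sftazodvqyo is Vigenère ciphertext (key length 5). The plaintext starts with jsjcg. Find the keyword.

jnkyt

Subtract each crib letter from the matching ciphertext letter (mod 26):
s(18)−j(9)=9 → j
f(5)−s(18)=-13≡13 → n
t(19)−j(9)=10 → k
a(0)−c(2)=-2≡24 → y
z(25)−g(6)=19 → t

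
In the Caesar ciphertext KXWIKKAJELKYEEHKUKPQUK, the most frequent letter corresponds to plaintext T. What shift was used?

17

The most frequent ciphertext letter is K (appears 7 times).
K is position 10; T is position 19.
Shift = -9≡17.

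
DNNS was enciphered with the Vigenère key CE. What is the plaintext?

BJLO

Repeat the key across the ciphertext: CECE
D(3)−C(2): 1 → B
N(13)−E(4): 9 → J
N(13)−C(2): 11 → L
S(18)−E(4): 14 → O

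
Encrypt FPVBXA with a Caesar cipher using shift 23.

F(5): 5+23=28≡2 → C
P(15): 15+23=38≡12 → M
V(21): 21+23=44≡18 → S
B(1): 1+23=24 → Y
X(23): 23+23=46≡20 → U
A(0): 0+23=23 → X

CMSYUX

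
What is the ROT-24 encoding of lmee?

l(11): 11+24=35≡9 → j
m(12): 12+24=36≡10 → k
e(4): 4+24=28≡2 → c
e(4): 4+24=28≡2 → c

jkcc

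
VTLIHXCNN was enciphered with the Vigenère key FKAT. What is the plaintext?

Repeat the key across the ciphertext: FKATFKATF
V(21)−F(5): 16 → Q
T(19)−K(10): 9 → J
L(11)−A(0): 11 → L
I(8)−T(19): -11≡15 → P
H(7)−F(5): 2 → C
X(23)−K(10): 13 → N
C(2)−A(0): 2 → C
N(13)−T(19): -6≡20 → U
N(13)−F(5): 8 → I

QJLPCNCUI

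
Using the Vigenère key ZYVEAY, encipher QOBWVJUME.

Repeat the key across the message: ZYVEAYZYV
Q(16)+Z(25): 41≡15 → P
O(14)+Y(24): 38≡12 → M
B(1)+V(21): 22 → W
W(22)+E(4): 26≡0 → A
V(21)+A(0): 21 → V
J(9)+Y(24): 33≡7 → H
U(20)+Z(25): 45≡19 → T
M(12)+Y(24): 36≡10 → K
E(4)+V(21): 25 → Z

PMWAVHTKZ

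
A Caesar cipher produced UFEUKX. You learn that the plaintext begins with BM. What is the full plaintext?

From the crib: U(20)−B(1)=19, so the shift is 19.
Subtract 19 from each ciphertext letter:
U(20): 20−19=1 → B
F(5): 5−19=-14≡12 → M
E(4): 4−19=-15≡11 → L
U(20): 20−19=1 → B
K(10): 10−19=-9≡17 → R
X(23): 23−19=4 → E

BMLBRE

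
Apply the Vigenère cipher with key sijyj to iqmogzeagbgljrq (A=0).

ayvmprmjekytspz

Repeat the key across the message: sijyjsijyjsijyj
i(8)+s(18): 26≡0 → a
q(16)+i(8): 24 → y
m(12)+j(9): 21 → v
o(14)+y(24): 38≡12 → m
g(6)+j(9): 15 → p
z(25)+s(18): 43≡17 → r
e(4)+i(8): 12 → m
a(0)+j(9): 9 → j
g(6)+y(24): 30≡4 → e
b(1)+j(9): 10 → k
g(6)+s(18): 24 → y
l(11)+i(8): 19 → t
j(9)+j(9): 18 → s
r(17)+y(24): 41≡15 → p
q(16)+j(9): 25 → z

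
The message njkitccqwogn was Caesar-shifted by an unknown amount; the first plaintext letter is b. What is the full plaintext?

bxywhqqekcub

From the crib: n(13)−b(1)=12, so the shift is 12.
Subtract 12 from each ciphertext letter:
n(13): 13−12=1 → b
j(9): 9−12=-3≡23 → x
k(10): 10−12=-2≡24 → y
i(8): 8−12=-4≡22 → w
t(19): 19−12=7 → h
c(2): 2−12=-10≡16 → q
c(2): 2−12=-10≡16 → q
q(16): 16−12=4 → e
w(22): 22−12=10 → k
o(14): 14−12=2 → c
g(6): 6−12=-6≡20 → u
n(13): 13−12=1 → b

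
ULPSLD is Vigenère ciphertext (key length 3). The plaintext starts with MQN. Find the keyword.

IVC

Subtract each crib letter from the matching ciphertext letter (mod 26):
U(20)−M(12)=8 → I
L(11)−Q(16)=-5≡21 → V
P(15)−N(13)=2 → C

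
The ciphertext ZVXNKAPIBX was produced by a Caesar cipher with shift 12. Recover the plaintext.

NJLBYODWPL

Z(25): 25−12=13 → N
V(21): 21−12=9 → J
X(23): 23−12=11 → L
N(13): 13−12=1 → B
K(10): 10−12=-2≡24 → Y
A(0): 0−12=-12≡14 → O
P(15): 15−12=3 → D
I(8): 8−12=-4≡22 → W
B(1): 1−12=-11≡15 → P
X(23): 23−12=11 → L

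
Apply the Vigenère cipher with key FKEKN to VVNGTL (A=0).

Repeat the key across the message: FKEKNF
V(21)+F(5): 26≡0 → A
V(21)+K(10): 31≡5 → F
N(13)+E(4): 17 → R
G(6)+K(10): 16 → Q
T(19)+N(13): 32≡6 → G
L(11)+F(5): 16 → Q

AFRQGQ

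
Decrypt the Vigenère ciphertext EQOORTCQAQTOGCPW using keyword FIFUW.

ZIJUVOULGUOGBITR

Repeat the key across the ciphertext: FIFUWFIFUWFIFUWF
E(4)−F(5): -1≡25 → Z
Q(16)−I(8): 8 → I
O(14)−F(5): 9 → J
O(14)−U(20): -6≡20 → U
R(17)−W(22): -5≡21 → V
T(19)−F(5): 14 → O
C(2)−I(8): -6≡20 → U
Q(16)−F(5): 11 → L
A(0)−U(20): -20≡6 → G
Q(16)−W(22): -6≡20 → U
T(19)−F(5): 14 → O
O(14)−I(8): 6 → G
G(6)−F(5): 1 → B
C(2)−U(20): -18≡8 → I
P(15)−W(22): -7≡19 → T
W(22)−F(5): 17 → R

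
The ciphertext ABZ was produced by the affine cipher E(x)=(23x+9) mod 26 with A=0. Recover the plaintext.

DUM

The inverse of 23 mod 26 is 17, since 23·17=391≡1. Apply D(y)=17·(y−9) mod 26:
A(0): 17·(0−9)=-153≡3 → D
B(1): 17·(1−9)=-136≡20 → U
Z(25): 17·(25−9)=272≡12 → M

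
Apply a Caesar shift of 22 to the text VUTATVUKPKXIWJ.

V(21): 21+22=43≡17 → R
U(20): 20+22=42≡16 → Q
T(19): 19+22=41≡15 → P
A(0): 0+22=22 → W
T(19): 19+22=41≡15 → P
V(21): 21+22=43≡17 → R
U(20): 20+22=42≡16 → Q
K(10): 10+22=32≡6 → G
P(15): 15+22=37≡11 → L
K(10): 10+22=32≡6 → G
X(23): 23+22=45≡19 → T
I(8): 8+22=30≡4 → E
W(22): 22+22=44≡18 → S
J(9): 9+22=31≡5 → F

RQPWPRQGLGTESF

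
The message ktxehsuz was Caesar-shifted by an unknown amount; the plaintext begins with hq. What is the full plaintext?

From the crib: k(10)−h(7)=3, so the shift is 3.
Subtract 3 from each ciphertext letter:
k(10): 10−3=7 → h
t(19): 19−3=16 → q
x(23): 23−3=20 → u
e(4): 4−3=1 → b
h(7): 7−3=4 → e
s(18): 18−3=15 → p
u(20): 20−3=17 → r
z(25): 25−3=22 → w

hqubeprw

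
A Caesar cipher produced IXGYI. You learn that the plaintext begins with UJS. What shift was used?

From the crib: I(8)−U(20)=-12≡14, so the shift is 14.

14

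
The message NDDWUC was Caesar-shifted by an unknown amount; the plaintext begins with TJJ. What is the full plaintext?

From the crib: N(13)−T(19)=-6≡20, so the shift is 20.
Subtract 20 from each ciphertext letter:
N(13): 13−20=-7≡19 → T
D(3): 3−20=-17≡9 → J
D(3): 3−20=-17≡9 → J
W(22): 22−20=2 → C
U(20): 20−20=0 → A
C(2): 2−20=-18≡8 → I

TJJCAI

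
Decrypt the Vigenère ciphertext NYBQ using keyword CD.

Repeat the key across the ciphertext: CDCD
N(13)−C(2): 11 → L
Y(24)−D(3): 21 → V
B(1)−C(2): -1≡25 → Z
Q(16)−D(3): 13 → N

LVZN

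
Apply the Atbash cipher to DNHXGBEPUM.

WMSCTYVKFN

D(3) → W(22)
N(13) → M(12)
H(7) → S(18)
X(23) → C(2)
G(6) → T(19)
B(1) → Y(24)
E(4) → V(21)
P(15) → K(10)
U(20) → F(5)
M(12) → N(13)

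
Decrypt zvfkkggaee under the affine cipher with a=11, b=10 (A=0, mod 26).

The inverse of 11 mod 26 is 19, since 11·19=209≡1. Apply D(y)=19·(y−10) mod 26:
z(25): 19·(25−10)=285≡25 → z
v(21): 19·(21−10)=209≡1 → b
f(5): 19·(5−10)=-95≡9 → j
k(10): 19·(10−10)=0 → a
k(10): 19·(10−10)=0 → a
g(6): 19·(6−10)=-76≡2 → c
g(6): 19·(6−10)=-76≡2 → c
a(0): 19·(0−10)=-190≡18 → s
e(4): 19·(4−10)=-114≡16 → q
e(4): 19·(4−10)=-114≡16 → q

zbjaaccsqq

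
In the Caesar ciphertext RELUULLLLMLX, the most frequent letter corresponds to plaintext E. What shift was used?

7

The most frequent ciphertext letter is L (appears 6 times).
L is position 11; E is position 4.
Shift = 7.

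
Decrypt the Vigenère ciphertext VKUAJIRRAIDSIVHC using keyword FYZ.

Repeat the key across the ciphertext: FYZFYZFYZFYZFYZF
V(21)−F(5): 16 → Q
K(10)−Y(24): -14≡12 → M
U(20)−Z(25): -5≡21 → V
A(0)−F(5): -5≡21 → V
J(9)−Y(24): -15≡11 → L
I(8)−Z(25): -17≡9 → J
R(17)−F(5): 12 → M
R(17)−Y(24): -7≡19 → T
A(0)−Z(25): -25≡1 → B
I(8)−F(5): 3 → D
D(3)−Y(24): -21≡5 → F
S(18)−Z(25): -7≡19 → T
I(8)−F(5): 3 → D
V(21)−Y(24): -3≡23 → X
H(7)−Z(25): -18≡8 → I
C(2)−F(5): -3≡23 → X

QMVVLJMTBDFTDXIX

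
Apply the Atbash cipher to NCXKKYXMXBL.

N(13) → M(12)
C(2) → X(23)
X(23) → C(2)
K(10) → P(15)
K(10) → P(15)
Y(24) → B(1)
X(23) → C(2)
M(12) → N(13)
X(23) → C(2)
B(1) → Y(24)
L(11) → O(14)

MXCPPBCNCYO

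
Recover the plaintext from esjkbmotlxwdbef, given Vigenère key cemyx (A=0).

coxmekkhnauzpgi

Repeat the key across the ciphertext: cemyxcemyxcemyx
e(4)−c(2): 2 → c
s(18)−e(4): 14 → o
j(9)−m(12): -3≡23 → x
k(10)−y(24): -14≡12 → m
b(1)−x(23): -22≡4 → e
m(12)−c(2): 10 → k
o(14)−e(4): 10 → k
t(19)−m(12): 7 → h
l(11)−y(24): -13≡13 → n
x(23)−x(23): 0 → a
w(22)−c(2): 20 → u
d(3)−e(4): -1≡25 → z
b(1)−m(12): -11≡15 → p
e(4)−y(24): -20≡6 → g
f(5)−x(23): -18≡8 → i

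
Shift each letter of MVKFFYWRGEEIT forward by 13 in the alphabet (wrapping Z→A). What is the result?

ZIXSSLJETRRVG

M(12): 12+13=25 → Z
V(21): 21+13=34≡8 → I
K(10): 10+13=23 → X
F(5): 5+13=18 → S
F(5): 5+13=18 → S
Y(24): 24+13=37≡11 → L
W(22): 22+13=35≡9 → J
R(17): 17+13=30≡4 → E
G(6): 6+13=19 → T
E(4): 4+13=17 → R
E(4): 4+13=17 → R
I(8): 8+13=21 → V
T(19): 19+13=32≡6 → G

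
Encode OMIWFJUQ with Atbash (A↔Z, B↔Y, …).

LNRDUQFJ

O(14) → L(11)
M(12) → N(13)
I(8) → R(17)
W(22) → D(3)
F(5) → U(20)
J(9) → Q(16)
U(20) → F(5)
Q(16) → J(9)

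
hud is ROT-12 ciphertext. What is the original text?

vir

h(7): 7−12=-5≡21 → v
u(20): 20−12=8 → i
d(3): 3−12=-9≡17 → r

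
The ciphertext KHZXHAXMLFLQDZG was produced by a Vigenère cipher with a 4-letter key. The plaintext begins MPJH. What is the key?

Subtract each crib letter from the matching ciphertext letter (mod 26):
K(10)−M(12)=-2≡24 → Y
H(7)−P(15)=-8≡18 → S
Z(25)−J(9)=16 → Q
X(23)−H(7)=16 → Q

YSQQ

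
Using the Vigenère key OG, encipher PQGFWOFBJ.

Repeat the key across the message: OGOGOGOGO
P(15)+O(14): 29≡3 → D
Q(16)+G(6): 22 → W
G(6)+O(14): 20 → U
F(5)+G(6): 11 → L
W(22)+O(14): 36≡10 → K
O(14)+G(6): 20 → U
F(5)+O(14): 19 → T
B(1)+G(6): 7 → H
J(9)+O(14): 23 → X

DWULKUTHX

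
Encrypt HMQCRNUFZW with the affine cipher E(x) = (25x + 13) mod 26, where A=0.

GBXLWATIOR

H(7): 25·7+13=188≡6 → G
M(12): 25·12+13=313≡1 → B
Q(16): 25·16+13=413≡23 → X
C(2): 25·2+13=63≡11 → L
R(17): 25·17+13=438≡22 → W
N(13): 25·13+13=338≡0 → A
U(20): 25·20+13=513≡19 → T
F(5): 25·5+13=138≡8 → I
Z(25): 25·25+13=638≡14 → O
W(22): 25·22+13=563≡17 → R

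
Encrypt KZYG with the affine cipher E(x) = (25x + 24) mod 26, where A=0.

OZAS

K(10): 25·10+24=274≡14 → O
Z(25): 25·25+24=649≡25 → Z
Y(24): 25·24+24=624≡0 → A
G(6): 25·6+24=174≡18 → S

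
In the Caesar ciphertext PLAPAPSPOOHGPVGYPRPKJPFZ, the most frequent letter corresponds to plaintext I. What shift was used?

7

The most frequent ciphertext letter is P (appears 8 times).
P is position 15; I is position 8.
Shift = 7.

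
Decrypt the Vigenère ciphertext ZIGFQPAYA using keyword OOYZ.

Repeat the key across the ciphertext: OOYZOOYZO
Z(25)−O(14): 11 → L
I(8)−O(14): -6≡20 → U
G(6)−Y(24): -18≡8 → I
F(5)−Z(25): -20≡6 → G
Q(16)−O(14): 2 → C
P(15)−O(14): 1 → B
A(0)−Y(24): -24≡2 → C
Y(24)−Z(25): -1≡25 → Z
A(0)−O(14): -14≡12 → M

LUIGCBCZM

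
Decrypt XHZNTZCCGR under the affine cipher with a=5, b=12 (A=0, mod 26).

XZNVRNYYEB

The inverse of 5 mod 26 is 21, since 5·21=105≡1. Apply D(y)=21·(y−12) mod 26:
X(23): 21·(23−12)=231≡23 → X
H(7): 21·(7−12)=-105≡25 → Z
Z(25): 21·(25−12)=273≡13 → N
N(13): 21·(13−12)=21 → V
T(19): 21·(19−12)=147≡17 → R
Z(25): 21·(25−12)=273≡13 → N
C(2): 21·(2−12)=-210≡24 → Y
C(2): 21·(2−12)=-210≡24 → Y
G(6): 21·(6−12)=-126≡4 → E
R(17): 21·(17−12)=105≡1 → B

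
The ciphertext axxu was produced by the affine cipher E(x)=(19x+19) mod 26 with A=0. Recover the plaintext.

The inverse of 19 mod 26 is 11, since 19·11=209≡1. Apply D(y)=11·(y−19) mod 26:
a(0): 11·(0−19)=-209≡25 → z
x(23): 11·(23−19)=44≡18 → s
x(23): 11·(23−19)=44≡18 → s
u(20): 11·(20−19)=11 → l

zssl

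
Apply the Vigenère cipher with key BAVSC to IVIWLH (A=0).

JVDONI

Repeat the key across the message: BAVSCB
I(8)+B(1): 9 → J
V(21)+A(0): 21 → V
I(8)+V(21): 29≡3 → D
W(22)+S(18): 40≡14 → O
L(11)+C(2): 13 → N
H(7)+B(1): 8 → I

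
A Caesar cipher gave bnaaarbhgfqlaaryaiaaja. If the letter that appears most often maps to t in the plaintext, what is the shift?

7

The most frequent ciphertext letter is a (appears 9 times).
a is position 0; t is position 19.
Shift = -19≡7.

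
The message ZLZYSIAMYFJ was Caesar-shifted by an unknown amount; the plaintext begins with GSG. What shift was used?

19

From the crib: Z(25)−G(6)=19, so the shift is 19.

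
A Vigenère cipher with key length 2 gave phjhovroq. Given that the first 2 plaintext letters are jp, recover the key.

gs

Subtract each crib letter from the matching ciphertext letter (mod 26):
p(15)−j(9)=6 → g
h(7)−p(15)=-8≡18 → s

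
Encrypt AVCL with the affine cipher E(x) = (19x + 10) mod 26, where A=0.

A(0): 19·0+10=10 → K
V(21): 19·21+10=409≡19 → T
C(2): 19·2+10=48≡22 → W
L(11): 19·11+10=219≡11 → L

KTWL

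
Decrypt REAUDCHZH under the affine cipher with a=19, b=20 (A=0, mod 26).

TGOAVKNDN

The inverse of 19 mod 26 is 11, since 19·11=209≡1. Apply D(y)=11·(y−20) mod 26:
R(17): 11·(17−20)=-33≡19 → T
E(4): 11·(4−20)=-176≡6 → G
A(0): 11·(0−20)=-220≡14 → O
U(20): 11·(20−20)=0 → A
D(3): 11·(3−20)=-187≡21 → V
C(2): 11·(2−20)=-198≡10 → K
H(7): 11·(7−20)=-143≡13 → N
Z(25): 11·(25−20)=55≡3 → D
H(7): 11·(7−20)=-143≡13 → N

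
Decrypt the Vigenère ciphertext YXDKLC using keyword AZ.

Repeat the key across the ciphertext: AZAZAZ
Y(24)−A(0): 24 → Y
X(23)−Z(25): -2≡24 → Y
D(3)−A(0): 3 → D
K(10)−Z(25): -15≡11 → L
L(11)−A(0): 11 → L
C(2)−Z(25): -23≡3 → D

YYDLLD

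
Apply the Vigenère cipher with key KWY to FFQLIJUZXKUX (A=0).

PBOVEHEVVUQV

Repeat the key across the message: KWYKWYKWYKWY
F(5)+K(10): 15 → P
F(5)+W(22): 27≡1 → B
Q(16)+Y(24): 40≡14 → O
L(11)+K(10): 21 → V
I(8)+W(22): 30≡4 → E
J(9)+Y(24): 33≡7 → H
U(20)+K(10): 30≡4 → E
Z(25)+W(22): 47≡21 → V
X(23)+Y(24): 47≡21 → V
K(10)+K(10): 20 → U
U(20)+W(22): 42≡16 → Q
X(23)+Y(24): 47≡21 → V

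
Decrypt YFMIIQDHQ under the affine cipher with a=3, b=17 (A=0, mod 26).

The inverse of 3 mod 26 is 9, since 3·9=27≡1. Apply D(y)=9·(y−17) mod 26:
Y(24): 9·(24−17)=63≡11 → L
F(5): 9·(5−17)=-108≡22 → W
M(12): 9·(12−17)=-45≡7 → H
I(8): 9·(8−17)=-81≡23 → X
I(8): 9·(8−17)=-81≡23 → X
Q(16): 9·(16−17)=-9≡17 → R
D(3): 9·(3−17)=-126≡4 → E
H(7): 9·(7−17)=-90≡14 → O
Q(16): 9·(16−17)=-9≡17 → R

LWHXXREOR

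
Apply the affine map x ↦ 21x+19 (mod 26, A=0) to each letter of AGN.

TPG

A(0): 21·0+19=19 → T
G(6): 21·6+19=145≡15 → P
N(13): 21·13+19=292≡6 → G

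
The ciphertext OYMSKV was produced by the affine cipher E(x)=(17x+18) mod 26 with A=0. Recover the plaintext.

The inverse of 17 mod 26 is 23, since 17·23=391≡1. Apply D(y)=23·(y−18) mod 26:
O(14): 23·(14−18)=-92≡12 → M
Y(24): 23·(24−18)=138≡8 → I
M(12): 23·(12−18)=-138≡18 → S
S(18): 23·(18−18)=0 → A
K(10): 23·(10−18)=-184≡24 → Y
V(21): 23·(21−18)=69≡17 → R

MISAYR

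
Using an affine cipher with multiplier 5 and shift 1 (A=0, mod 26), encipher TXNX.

SMOM

T(19): 5·19+1=96≡18 → S
X(23): 5·23+1=116≡12 → M
N(13): 5·13+1=66≡14 → O
X(23): 5·23+1=116≡12 → M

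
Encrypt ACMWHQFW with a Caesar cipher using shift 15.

PRBLWFUL

A(0): 0+15=15 → P
C(2): 2+15=17 → R
M(12): 12+15=27≡1 → B
W(22): 22+15=37≡11 → L
H(7): 7+15=22 → W
Q(16): 16+15=31≡5 → F
F(5): 5+15=20 → U
W(22): 22+15=37≡11 → L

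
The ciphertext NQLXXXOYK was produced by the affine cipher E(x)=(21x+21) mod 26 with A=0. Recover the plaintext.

The inverse of 21 mod 26 is 5, since 21·5=105≡1. Apply D(y)=5·(y−21) mod 26:
N(13): 5·(13−21)=-40≡12 → M
Q(16): 5·(16−21)=-25≡1 → B
L(11): 5·(11−21)=-50≡2 → C
X(23): 5·(23−21)=10 → K
X(23): 5·(23−21)=10 → K
X(23): 5·(23−21)=10 → K
O(14): 5·(14−21)=-35≡17 → R
Y(24): 5·(24−21)=15 → P
K(10): 5·(10−21)=-55≡23 → X

MBCKKKRPX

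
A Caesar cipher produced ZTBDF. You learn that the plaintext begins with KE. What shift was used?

From the crib: Z(25)−K(10)=15, so the shift is 15.

15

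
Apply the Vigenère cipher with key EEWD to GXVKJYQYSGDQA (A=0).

KBRNNCMBWKZTE

Repeat the key across the message: EEWDEEWDEEWDE
G(6)+E(4): 10 → K
X(23)+E(4): 27≡1 → B
V(21)+W(22): 43≡17 → R
K(10)+D(3): 13 → N
J(9)+E(4): 13 → N
Y(24)+E(4): 28≡2 → C
Q(16)+W(22): 38≡12 → M
Y(24)+D(3): 27≡1 → B
S(18)+E(4): 22 → W
G(6)+E(4): 10 → K
D(3)+W(22): 25 → Z
Q(16)+D(3): 19 → T
A(0)+E(4): 4 → E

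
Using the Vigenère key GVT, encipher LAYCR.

Repeat the key across the message: GVTGV
L(11)+G(6): 17 → R
A(0)+V(21): 21 → V
Y(24)+T(19): 43≡17 → R
C(2)+G(6): 8 → I
R(17)+V(21): 38≡12 → M

RVRIM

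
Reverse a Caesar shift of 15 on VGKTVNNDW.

V(21): 21−15=6 → G
G(6): 6−15=-9≡17 → R
K(10): 10−15=-5≡21 → V
T(19): 19−15=4 → E
V(21): 21−15=6 → G
N(13): 13−15=-2≡24 → Y
N(13): 13−15=-2≡24 → Y
D(3): 3−15=-12≡14 → O
W(22): 22−15=7 → H

GRVEGYYOH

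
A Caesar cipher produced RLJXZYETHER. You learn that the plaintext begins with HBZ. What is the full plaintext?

From the crib: R(17)−H(7)=10, so the shift is 10.
Subtract 10 from each ciphertext letter:
R(17): 17−10=7 → H
L(11): 11−10=1 → B
J(9): 9−10=-1≡25 → Z
X(23): 23−10=13 → N
Z(25): 25−10=15 → P
Y(24): 24−10=14 → O
E(4): 4−10=-6≡20 → U
T(19): 19−10=9 → J
H(7): 7−10=-3≡23 → X
E(4): 4−10=-6≡20 → U
R(17): 17−10=7 → H

HBZNPOUJXUH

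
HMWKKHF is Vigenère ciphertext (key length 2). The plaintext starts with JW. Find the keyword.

Subtract each crib letter from the matching ciphertext letter (mod 26):
H(7)−J(9)=-2≡24 → Y
M(12)−W(22)=-10≡16 → Q

YQ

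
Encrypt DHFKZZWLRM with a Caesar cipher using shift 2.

D(3): 3+2=5 → F
H(7): 7+2=9 → J
F(5): 5+2=7 → H
K(10): 10+2=12 → M
Z(25): 25+2=27≡1 → B
Z(25): 25+2=27≡1 → B
W(22): 22+2=24 → Y
L(11): 11+2=13 → N
R(17): 17+2=19 → T
M(12): 12+2=14 → O

FJHMBBYNTO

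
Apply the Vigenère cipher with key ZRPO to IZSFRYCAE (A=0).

Repeat the key across the message: ZRPOZRPOZ
I(8)+Z(25): 33≡7 → H
Z(25)+R(17): 42≡16 → Q
S(18)+P(15): 33≡7 → H
F(5)+O(14): 19 → T
R(17)+Z(25): 42≡16 → Q
Y(24)+R(17): 41≡15 → P
C(2)+P(15): 17 → R
A(0)+O(14): 14 → O
E(4)+Z(25): 29≡3 → D

HQHTQPROD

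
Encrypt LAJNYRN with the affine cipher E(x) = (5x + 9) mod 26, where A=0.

MJCWZQW

L(11): 5·11+9=64≡12 → M
A(0): 5·0+9=9 → J
J(9): 5·9+9=54≡2 → C
N(13): 5·13+9=74≡22 → W
Y(24): 5·24+9=129≡25 → Z
R(17): 5·17+9=94≡16 → Q
N(13): 5·13+9=74≡22 → W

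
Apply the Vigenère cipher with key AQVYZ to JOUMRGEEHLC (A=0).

JEPKQGUZFKC

Repeat the key across the message: AQVYZAQVYZA
J(9)+A(0): 9 → J
O(14)+Q(16): 30≡4 → E
U(20)+V(21): 41≡15 → P
M(12)+Y(24): 36≡10 → K
R(17)+Z(25): 42≡16 → Q
G(6)+A(0): 6 → G
E(4)+Q(16): 20 → U
E(4)+V(21): 25 → Z
H(7)+Y(24): 31≡5 → F
L(11)+Z(25): 36≡10 → K
C(2)+A(0): 2 → C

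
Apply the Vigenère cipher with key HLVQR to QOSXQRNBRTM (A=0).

XZNNHYYWHKT

Repeat the key across the message: HLVQRHLVQRH
Q(16)+H(7): 23 → X
O(14)+L(11): 25 → Z
S(18)+V(21): 39≡13 → N
X(23)+Q(16): 39≡13 → N
Q(16)+R(17): 33≡7 → H
R(17)+H(7): 24 → Y
N(13)+L(11): 24 → Y
B(1)+V(21): 22 → W
R(17)+Q(16): 33≡7 → H
T(19)+R(17): 36≡10 → K
M(12)+H(7): 19 → T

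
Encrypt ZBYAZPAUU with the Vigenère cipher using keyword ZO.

Repeat the key across the message: ZOZOZOZOZ
Z(25)+Z(25): 50≡24 → Y
B(1)+O(14): 15 → P
Y(24)+Z(25): 49≡23 → X
A(0)+O(14): 14 → O
Z(25)+Z(25): 50≡24 → Y
P(15)+O(14): 29≡3 → D
A(0)+Z(25): 25 → Z
U(20)+O(14): 34≡8 → I
U(20)+Z(25): 45≡19 → T

YPXOYDZIT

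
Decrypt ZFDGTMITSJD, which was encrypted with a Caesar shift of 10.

PVTWJCYJIZT

Z(25): 25−10=15 → P
F(5): 5−10=-5≡21 → V
D(3): 3−10=-7≡19 → T
G(6): 6−10=-4≡22 → W
T(19): 19−10=9 → J
M(12): 12−10=2 → C
I(8): 8−10=-2≡24 → Y
T(19): 19−10=9 → J
S(18): 18−10=8 → I
J(9): 9−10=-1≡25 → Z
D(3): 3−10=-7≡19 → T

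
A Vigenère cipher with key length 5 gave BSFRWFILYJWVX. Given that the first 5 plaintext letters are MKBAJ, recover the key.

Subtract each crib letter from the matching ciphertext letter (mod 26):
B(1)−M(12)=-11≡15 → P
S(18)−K(10)=8 → I
F(5)−B(1)=4 → E
R(17)−A(0)=17 → R
W(22)−J(9)=13 → N

PIERN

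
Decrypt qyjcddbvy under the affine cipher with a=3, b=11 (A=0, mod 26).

The inverse of 3 mod 26 is 9, since 3·9=27≡1. Apply D(y)=9·(y−11) mod 26:
q(16): 9·(16−11)=45≡19 → t
y(24): 9·(24−11)=117≡13 → n
j(9): 9·(9−11)=-18≡8 → i
c(2): 9·(2−11)=-81≡23 → x
d(3): 9·(3−11)=-72≡6 → g
d(3): 9·(3−11)=-72≡6 → g
b(1): 9·(1−11)=-90≡14 → o
v(21): 9·(21−11)=90≡12 → m
y(24): 9·(24−11)=117≡13 → n

tnixggomn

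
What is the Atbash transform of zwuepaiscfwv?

z(25) → a(0)
w(22) → d(3)
u(20) → f(5)
e(4) → v(21)
p(15) → k(10)
a(0) → z(25)
i(8) → r(17)
s(18) → h(7)
c(2) → x(23)
f(5) → u(20)
w(22) → d(3)
v(21) → e(4)

adfvkzrhxude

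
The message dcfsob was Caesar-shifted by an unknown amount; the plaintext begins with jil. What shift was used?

20

From the crib: d(3)−j(9)=-6≡20, so the shift is 20.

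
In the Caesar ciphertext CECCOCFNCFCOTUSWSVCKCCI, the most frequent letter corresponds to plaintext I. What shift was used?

20

The most frequent ciphertext letter is C (appears 9 times).
C is position 2; I is position 8.
Shift = -6≡20.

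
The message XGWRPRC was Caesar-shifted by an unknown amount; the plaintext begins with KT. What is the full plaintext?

From the crib: X(23)−K(10)=13, so the shift is 13.
Subtract 13 from each ciphertext letter:
X(23): 23−13=10 → K
G(6): 6−13=-7≡19 → T
W(22): 22−13=9 → J
R(17): 17−13=4 → E
P(15): 15−13=2 → C
R(17): 17−13=4 → E
C(2): 2−13=-11≡15 → P

KTJECEP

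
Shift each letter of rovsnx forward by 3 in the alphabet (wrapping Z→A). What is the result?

uryvqa

r(17): 17+3=20 → u
o(14): 14+3=17 → r
v(21): 21+3=24 → y
s(18): 18+3=21 → v
n(13): 13+3=16 → q
x(23): 23+3=26≡0 → a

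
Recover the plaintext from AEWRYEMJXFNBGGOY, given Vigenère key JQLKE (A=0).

ROLHUVWYNBELVWKP

Repeat the key across the ciphertext: JQLKEJQLKEJQLKEJ
A(0)−J(9): -9≡17 → R
E(4)−Q(16): -12≡14 → O
W(22)−L(11): 11 → L
R(17)−K(10): 7 → H
Y(24)−E(4): 20 → U
E(4)−J(9): -5≡21 → V
M(12)−Q(16): -4≡22 → W
J(9)−L(11): -2≡24 → Y
X(23)−K(10): 13 → N
F(5)−E(4): 1 → B
N(13)−J(9): 4 → E
B(1)−Q(16): -15≡11 → L
G(6)−L(11): -5≡21 → V
G(6)−K(10): -4≡22 → W
O(14)−E(4): 10 → K
Y(24)−J(9): 15 → P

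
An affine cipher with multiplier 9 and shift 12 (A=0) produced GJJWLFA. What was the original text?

The inverse of 9 mod 26 is 3, since 9·3=27≡1. Apply D(y)=3·(y−12) mod 26:
G(6): 3·(6−12)=-18≡8 → I
J(9): 3·(9−12)=-9≡17 → R
J(9): 3·(9−12)=-9≡17 → R
W(22): 3·(22−12)=30≡4 → E
L(11): 3·(11−12)=-3≡23 → X
F(5): 3·(5−12)=-21≡5 → F
A(0): 3·(0−12)=-36≡16 → Q

IRREXFQ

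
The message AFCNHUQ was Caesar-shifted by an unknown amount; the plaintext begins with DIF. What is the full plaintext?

DIFQKXT

From the crib: A(0)−D(3)=-3≡23, so the shift is 23.
Subtract 23 from each ciphertext letter:
A(0): 0−23=-23≡3 → D
F(5): 5−23=-18≡8 → I
C(2): 2−23=-21≡5 → F
N(13): 13−23=-10≡16 → Q
H(7): 7−23=-16≡10 → K
U(20): 20−23=-3≡23 → X
Q(16): 16−23=-7≡19 → T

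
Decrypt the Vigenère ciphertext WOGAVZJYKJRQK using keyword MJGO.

KFAMJQDKYALCY

Repeat the key across the ciphertext: MJGOMJGOMJGOM
W(22)−M(12): 10 → K
O(14)−J(9): 5 → F
G(6)−G(6): 0 → A
A(0)−O(14): -14≡12 → M
V(21)−M(12): 9 → J
Z(25)−J(9): 16 → Q
J(9)−G(6): 3 → D
Y(24)−O(14): 10 → K
K(10)−M(12): -2≡24 → Y
J(9)−J(9): 0 → A
R(17)−G(6): 11 → L
Q(16)−O(14): 2 → C
K(10)−M(12): -2≡24 → Y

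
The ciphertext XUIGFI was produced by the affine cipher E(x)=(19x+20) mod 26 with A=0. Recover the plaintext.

The inverse of 19 mod 26 is 11, since 19·11=209≡1. Apply D(y)=11·(y−20) mod 26:
X(23): 11·(23−20)=33≡7 → H
U(20): 11·(20−20)=0 → A
I(8): 11·(8−20)=-132≡24 → Y
G(6): 11·(6−20)=-154≡2 → C
F(5): 11·(5−20)=-165≡17 → R
I(8): 11·(8−20)=-132≡24 → Y

HAYCRY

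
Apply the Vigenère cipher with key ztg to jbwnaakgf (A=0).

Repeat the key across the message: ztgztgztg
j(9)+z(25): 34≡8 → i
b(1)+t(19): 20 → u
w(22)+g(6): 28≡2 → c
n(13)+z(25): 38≡12 → m
a(0)+t(19): 19 → t
a(0)+g(6): 6 → g
k(10)+z(25): 35≡9 → j
g(6)+t(19): 25 → z
f(5)+g(6): 11 → l

iucmtgjzl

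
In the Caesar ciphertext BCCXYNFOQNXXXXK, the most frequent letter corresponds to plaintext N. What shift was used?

10

The most frequent ciphertext letter is X (appears 5 times).
X is position 23; N is position 13.
Shift = 10.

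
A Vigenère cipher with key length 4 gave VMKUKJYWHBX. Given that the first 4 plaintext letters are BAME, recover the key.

UMYQ

Subtract each crib letter from the matching ciphertext letter (mod 26):
V(21)−B(1)=20 → U
M(12)−A(0)=12 → M
K(10)−M(12)=-2≡24 → Y
U(20)−E(4)=16 → Q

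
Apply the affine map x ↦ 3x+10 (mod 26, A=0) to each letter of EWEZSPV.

E(4): 3·4+10=22 → W
W(22): 3·22+10=76≡24 → Y
E(4): 3·4+10=22 → W
Z(25): 3·25+10=85≡7 → H
S(18): 3·18+10=64≡12 → M
P(15): 3·15+10=55≡3 → D
V(21): 3·21+10=73≡21 → V

WYWHMDV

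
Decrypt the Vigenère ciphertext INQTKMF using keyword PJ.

TEBKVDQ

Repeat the key across the ciphertext: PJPJPJP
I(8)−P(15): -7≡19 → T
N(13)−J(9): 4 → E
Q(16)−P(15): 1 → B
T(19)−J(9): 10 → K
K(10)−P(15): -5≡21 → V
M(12)−J(9): 3 → D
F(5)−P(15): -10≡16 → Q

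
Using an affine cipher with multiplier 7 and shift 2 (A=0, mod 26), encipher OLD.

WBX

O(14): 7·14+2=100≡22 → W
L(11): 7·11+2=79≡1 → B
D(3): 7·3+2=23 → X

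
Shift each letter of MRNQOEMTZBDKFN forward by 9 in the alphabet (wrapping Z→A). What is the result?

M(12): 12+9=21 → V
R(17): 17+9=26≡0 → A
N(13): 13+9=22 → W
Q(16): 16+9=25 → Z
O(14): 14+9=23 → X
E(4): 4+9=13 → N
M(12): 12+9=21 → V
T(19): 19+9=28≡2 → C
Z(25): 25+9=34≡8 → I
B(1): 1+9=10 → K
D(3): 3+9=12 → M
K(10): 10+9=19 → T
F(5): 5+9=14 → O
N(13): 13+9=22 → W

VAWZXNVCIKMTOW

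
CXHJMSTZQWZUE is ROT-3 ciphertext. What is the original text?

ZUEGJPQWNTWRB

C(2): 2−3=-1≡25 → Z
X(23): 23−3=20 → U
H(7): 7−3=4 → E
J(9): 9−3=6 → G
M(12): 12−3=9 → J
S(18): 18−3=15 → P
T(19): 19−3=16 → Q
Z(25): 25−3=22 → W
Q(16): 16−3=13 → N
W(22): 22−3=19 → T
Z(25): 25−3=22 → W
U(20): 20−3=17 → R
E(4): 4−3=1 → B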